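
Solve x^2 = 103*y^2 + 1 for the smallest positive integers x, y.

First expand sqrt(103) as a continued fraction. With x_i = (sqrt(103) + m_i)/d_i and (m_0, d_0) = (0, 1): a_0 = floor(sqrt(103)) = 10, since 10^2 = 100 <= 103 < 121 = 11^2.
Iterate m_{i+1} = d_i*a_i - m_i, d_{i+1} = (103 - m_{i+1}^2)/d_i, a_{i+1} = floor((a_0 + m_{i+1})/d_{i+1}):
  m_1 = 1*10 - 0 = 10, d_1 = (103 - 10^2)/1 = 3/1 = 3, a_1 = floor((10 + 10)/3) = 6.
  m_2 = 3*6 - 10 = 8, d_2 = (103 - 8^2)/3 = 39/3 = 13, a_2 = floor((10 + 8)/13) = 1.
  m_3 = 13*1 - 8 = 5, d_3 = (103 - 5^2)/13 = 78/13 = 6, a_3 = floor((10 + 5)/6) = 2.
  m_4 = 6*2 - 5 = 7, d_4 = (103 - 7^2)/6 = 54/6 = 9, a_4 = floor((10 + 7)/9) = 1.
  m_5 = 9*1 - 7 = 2, d_5 = (103 - 2^2)/9 = 99/9 = 11, a_5 = floor((10 + 2)/11) = 1.
  m_6 = 11*1 - 2 = 9, d_6 = (103 - 9^2)/11 = 22/11 = 2, a_6 = floor((10 + 9)/2) = 9.
  m_7 = 2*9 - 9 = 9, d_7 = (103 - 9^2)/2 = 22/2 = 11, a_7 = floor((10 + 9)/11) = 1.
  m_8 = 11*1 - 9 = 2, d_8 = (103 - 2^2)/11 = 99/11 = 9, a_8 = floor((10 + 2)/9) = 1.
  m_9 = 9*1 - 2 = 7, d_9 = (103 - 7^2)/9 = 54/9 = 6, a_9 = floor((10 + 7)/6) = 2.
  m_10 = 6*2 - 7 = 5, d_10 = (103 - 5^2)/6 = 78/6 = 13, a_10 = floor((10 + 5)/13) = 1.
  m_11 = 13*1 - 5 = 8, d_11 = (103 - 8^2)/13 = 39/13 = 3, a_11 = floor((10 + 8)/3) = 6.
  m_12 = 3*6 - 8 = 10, d_12 = (103 - 10^2)/3 = 3/3 = 1, a_12 = floor((10 + 10)/1) = 20.
  m_13 = 1*20 - 10 = 10, d_13 = (103 - 10^2)/1 = 3/1 = 3: (m_13, d_13) = (m_1, d_1) = (10, 3), so from here the quotients repeat a_1, ..., a_12; the period length is 12.
So sqrt(103) = [10; (6, 1, 2, 1, 1, 9, 1, 1, 2, 1, 6, 20)] with period length k = 12.
k is even, so the fundamental solution of x^2 - 103y^2 = 1 is (p_{k-1}, q_{k-1}) = (p_11, q_11); compute convergents through index 11.
Convergents (p_i = a_i*p_{i-1} + p_{i-2}, q_i = a_i*q_{i-1} + q_{i-2} with p_{-2}=0, p_{-1}=1, q_{-2}=1, q_{-1}=0):
  i=0: a_0=10, p_0 = 10*1 + 0 = 10, q_0 = 10*0 + 1 = 1.
  i=1: a_1=6, p_1 = 6*10 + 1 = 61, q_1 = 6*1 + 0 = 6.
  i=2: a_2=1, p_2 = 1*61 + 10 = 71, q_2 = 1*6 + 1 = 7.
  i=3: a_3=2, p_3 = 2*71 + 61 = 203, q_3 = 2*7 + 6 = 20.
  i=4: a_4=1, p_4 = 1*203 + 71 = 274, q_4 = 1*20 + 7 = 27.
  i=5: a_5=1, p_5 = 1*274 + 203 = 477, q_5 = 1*27 + 20 = 47.
  i=6: a_6=9, p_6 = 9*477 + 274 = 4567, q_6 = 9*47 + 27 = 450.
  i=7: a_7=1, p_7 = 1*4567 + 477 = 5044, q_7 = 1*450 + 47 = 497.
  i=8: a_8=1, p_8 = 1*5044 + 4567 = 9611, q_8 = 1*497 + 450 = 947.
  i=9: a_9=2, p_9 = 2*9611 + 5044 = 24266, q_9 = 2*947 + 497 = 2391.
  i=10: a_10=1, p_10 = 1*24266 + 9611 = 33877, q_10 = 1*2391 + 947 = 3338.
  i=11: a_11=6, p_11 = 6*33877 + 24266 = 227528, q_11 = 6*3338 + 2391 = 22419.
Check: 227528^2 - 103*22419^2 = 51768990784 - 51768990783 = 1, so (x, y) = (227528, 22419) solves the equation, and by the theorem it is the least positive solution.

(x, y) = (227528, 22419)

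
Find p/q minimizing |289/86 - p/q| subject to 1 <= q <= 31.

Expand x = 289/86 as a continued fraction with the Euclidean algorithm:
  289 = 3*86 + 31, so a_0 = 3.
  86 = 2*31 + 24, so a_1 = 2.
  31 = 1*24 + 7, so a_2 = 1.
  24 = 3*7 + 3, so a_3 = 3.
  7 = 2*3 + 1, so a_4 = 2.
  3 = 3*1 + 0, so a_5 = 3.
so x = [3; 2, 1, 3, 2, 3].
Convergents (p_i = a_i*p_{i-1} + p_{i-2}, q_i = a_i*q_{i-1} + q_{i-2} with p_{-2}=0, p_{-1}=1, q_{-2}=1, q_{-1}=0), until the denominator exceeds 31:
  i=0: a_0=3, p_0 = 3*1 + 0 = 3, q_0 = 3*0 + 1 = 1.
  i=1: a_1=2, p_1 = 2*3 + 1 = 7, q_1 = 2*1 + 0 = 2.
  i=2: a_2=1, p_2 = 1*7 + 3 = 10, q_2 = 1*2 + 1 = 3.
  i=3: a_3=3, p_3 = 3*10 + 7 = 37, q_3 = 3*3 + 2 = 11.
  i=4: a_4=2, p_4 = 2*37 + 10 = 84, q_4 = 2*11 + 3 = 25.
  i=5: a_5=3, p_5 = 3*84 + 37 = 289, q_5 = 3*25 + 11 = 86.
q_5 = 86 > 31, so the last convergent with denominator <= 31 is p_4/q_4 = 84/25.
The closest fraction with denominator <= 31 is either p_4/q_4 or the intermediate fraction (k*p_4 + p_3)/(k*q_4 + q_3) with the largest k >= 1 whose denominator stays <= 31; these approach x as k grows, and every other convergent or intermediate fraction in range is farther away.
Largest k: floor((31 - q_3)/q_4) = floor((31 - 11)/25) = 0.
Since k = 0, no intermediate fraction beyond p_4/q_4 has denominator <= 31, so the convergent 84/25 is the closest (its error is |289*25 - 84*86|/(86*25) = 1/2150).

84/25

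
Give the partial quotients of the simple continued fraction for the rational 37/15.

[2; 2, 7]

Run the Euclidean algorithm on 37 and 15; the successive quotients are the partial quotients a_0, a_1, ... (each step inverts the fractional part left over by the previous one):
  37 = 2*15 + 7, so a_0 = 2.
  15 = 2*7 + 1, so a_1 = 2.
  7 = 7*1 + 0, so a_2 = 7.
The remainder reaches 0 after 3 divisions, so the expansion has 3 partial quotients, read off in order.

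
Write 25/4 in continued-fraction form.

[6; 4]

Run the Euclidean algorithm on 25 and 4; the successive quotients are the partial quotients a_0, a_1, ... (each step inverts the fractional part left over by the previous one):
  25 = 6*4 + 1, so a_0 = 6.
  4 = 4*1 + 0, so a_1 = 4.
The remainder reaches 0 after 2 divisions, so the expansion has 2 partial quotients, read off in order.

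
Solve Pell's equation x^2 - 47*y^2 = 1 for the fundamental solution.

(x, y) = (48, 7)

First expand sqrt(47) as a continued fraction. With x_i = (sqrt(47) + m_i)/d_i and (m_0, d_0) = (0, 1): a_0 = floor(sqrt(47)) = 6, since 6^2 = 36 <= 47 < 49 = 7^2.
Iterate m_{i+1} = d_i*a_i - m_i, d_{i+1} = (47 - m_{i+1}^2)/d_i, a_{i+1} = floor((a_0 + m_{i+1})/d_{i+1}):
  m_1 = 1*6 - 0 = 6, d_1 = (47 - 6^2)/1 = 11/1 = 11, a_1 = floor((6 + 6)/11) = 1.
  m_2 = 11*1 - 6 = 5, d_2 = (47 - 5^2)/11 = 22/11 = 2, a_2 = floor((6 + 5)/2) = 5.
  m_3 = 2*5 - 5 = 5, d_3 = (47 - 5^2)/2 = 22/2 = 11, a_3 = floor((6 + 5)/11) = 1.
  m_4 = 11*1 - 5 = 6, d_4 = (47 - 6^2)/11 = 11/11 = 1, a_4 = floor((6 + 6)/1) = 12.
  m_5 = 1*12 - 6 = 6, d_5 = (47 - 6^2)/1 = 11/1 = 11: (m_5, d_5) = (m_1, d_1) = (6, 11), so from here the quotients repeat a_1, ..., a_4; the period length is 4.
So sqrt(47) = [6; (1, 5, 1, 12)] with period length k = 4.
k is even, so the fundamental solution of x^2 - 47y^2 = 1 is (p_{k-1}, q_{k-1}) = (p_3, q_3); compute convergents through index 3.
Convergents (p_i = a_i*p_{i-1} + p_{i-2}, q_i = a_i*q_{i-1} + q_{i-2} with p_{-2}=0, p_{-1}=1, q_{-2}=1, q_{-1}=0):
  i=0: a_0=6, p_0 = 6*1 + 0 = 6, q_0 = 6*0 + 1 = 1.
  i=1: a_1=1, p_1 = 1*6 + 1 = 7, q_1 = 1*1 + 0 = 1.
  i=2: a_2=5, p_2 = 5*7 + 6 = 41, q_2 = 5*1 + 1 = 6.
  i=3: a_3=1, p_3 = 1*41 + 7 = 48, q_3 = 1*6 + 1 = 7.
Check: 48^2 - 47*7^2 = 2304 - 2303 = 1, so (x, y) = (48, 7) solves the equation, and by the theorem it is the least positive solution.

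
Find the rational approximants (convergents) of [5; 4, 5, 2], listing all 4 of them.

5/1, 21/4, 110/21, 241/46

Using the convergent recurrence p_i = a_i*p_{i-1} + p_{i-2}, q_i = a_i*q_{i-1} + q_{i-2} with p_{-2}=0, p_{-1}=1, q_{-2}=1, q_{-1}=0:
  i=0: a_0=5, p_0 = 5*1 + 0 = 5, q_0 = 5*0 + 1 = 1.
  i=1: a_1=4, p_1 = 4*5 + 1 = 21, q_1 = 4*1 + 0 = 4.
  i=2: a_2=5, p_2 = 5*21 + 5 = 110, q_2 = 5*4 + 1 = 21.
  i=3: a_3=2, p_3 = 2*110 + 21 = 241, q_3 = 2*21 + 4 = 46.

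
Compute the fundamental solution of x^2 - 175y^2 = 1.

(x, y) = (2024, 153)

First expand sqrt(175) as a continued fraction. With x_i = (sqrt(175) + m_i)/d_i and (m_0, d_0) = (0, 1): a_0 = floor(sqrt(175)) = 13, since 13^2 = 169 <= 175 < 196 = 14^2.
Iterate m_{i+1} = d_i*a_i - m_i, d_{i+1} = (175 - m_{i+1}^2)/d_i, a_{i+1} = floor((a_0 + m_{i+1})/d_{i+1}):
  m_1 = 1*13 - 0 = 13, d_1 = (175 - 13^2)/1 = 6/1 = 6, a_1 = floor((13 + 13)/6) = 4.
  m_2 = 6*4 - 13 = 11, d_2 = (175 - 11^2)/6 = 54/6 = 9, a_2 = floor((13 + 11)/9) = 2.
  m_3 = 9*2 - 11 = 7, d_3 = (175 - 7^2)/9 = 126/9 = 14, a_3 = floor((13 + 7)/14) = 1.
  m_4 = 14*1 - 7 = 7, d_4 = (175 - 7^2)/14 = 126/14 = 9, a_4 = floor((13 + 7)/9) = 2.
  m_5 = 9*2 - 7 = 11, d_5 = (175 - 11^2)/9 = 54/9 = 6, a_5 = floor((13 + 11)/6) = 4.
  m_6 = 6*4 - 11 = 13, d_6 = (175 - 13^2)/6 = 6/6 = 1, a_6 = floor((13 + 13)/1) = 26.
  m_7 = 1*26 - 13 = 13, d_7 = (175 - 13^2)/1 = 6/1 = 6: (m_7, d_7) = (m_1, d_1) = (13, 6), so from here the quotients repeat a_1, ..., a_6; the period length is 6.
So sqrt(175) = [13; (4, 2, 1, 2, 4, 26)] with period length k = 6.
k is even, so the fundamental solution of x^2 - 175y^2 = 1 is (p_{k-1}, q_{k-1}) = (p_5, q_5); compute convergents through index 5.
Convergents (p_i = a_i*p_{i-1} + p_{i-2}, q_i = a_i*q_{i-1} + q_{i-2} with p_{-2}=0, p_{-1}=1, q_{-2}=1, q_{-1}=0):
  i=0: a_0=13, p_0 = 13*1 + 0 = 13, q_0 = 13*0 + 1 = 1.
  i=1: a_1=4, p_1 = 4*13 + 1 = 53, q_1 = 4*1 + 0 = 4.
  i=2: a_2=2, p_2 = 2*53 + 13 = 119, q_2 = 2*4 + 1 = 9.
  i=3: a_3=1, p_3 = 1*119 + 53 = 172, q_3 = 1*9 + 4 = 13.
  i=4: a_4=2, p_4 = 2*172 + 119 = 463, q_4 = 2*13 + 9 = 35.
  i=5: a_5=4, p_5 = 4*463 + 172 = 2024, q_5 = 4*35 + 13 = 153.
Check: 2024^2 - 175*153^2 = 4096576 - 4096575 = 1, so (x, y) = (2024, 153) solves the equation, and by the theorem it is the least positive solution.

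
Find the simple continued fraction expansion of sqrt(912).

[30; (5, 60)]

Write x_i = (sqrt(912) + m_i)/d_i with (m_0, d_0) = (0, 1). a_0 = floor(sqrt(912)) = 30, since 30^2 = 900 <= 912 < 961 = 31^2.
Iterate m_{i+1} = d_i*a_i - m_i, d_{i+1} = (912 - m_{i+1}^2)/d_i, a_{i+1} = floor((a_0 + m_{i+1})/d_{i+1}):
  m_1 = 1*30 - 0 = 30, d_1 = (912 - 30^2)/1 = 12/1 = 12, a_1 = floor((30 + 30)/12) = 5.
  m_2 = 12*5 - 30 = 30, d_2 = (912 - 30^2)/12 = 12/12 = 1, a_2 = floor((30 + 30)/1) = 60.
  m_3 = 1*60 - 30 = 30, d_3 = (912 - 30^2)/1 = 12/1 = 12: (m_3, d_3) = (m_1, d_1) = (30, 12), so from here the quotients repeat a_1, a_2; the period length is 2.
Hence the expansion of sqrt(912) is a_0 = 30 followed by the repeating block 5, 60 (period 2).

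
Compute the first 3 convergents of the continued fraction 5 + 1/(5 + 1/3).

5/1, 26/5, 83/16

Using the convergent recurrence p_i = a_i*p_{i-1} + p_{i-2}, q_i = a_i*q_{i-1} + q_{i-2} with p_{-2}=0, p_{-1}=1, q_{-2}=1, q_{-1}=0:
  i=0: a_0=5, p_0 = 5*1 + 0 = 5, q_0 = 5*0 + 1 = 1.
  i=1: a_1=5, p_1 = 5*5 + 1 = 26, q_1 = 5*1 + 0 = 5.
  i=2: a_2=3, p_2 = 3*26 + 5 = 83, q_2 = 3*5 + 1 = 16.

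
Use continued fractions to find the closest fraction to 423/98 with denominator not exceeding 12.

43/10

Expand x = 423/98 as a continued fraction with the Euclidean algorithm:
  423 = 4*98 + 31, so a_0 = 4.
  98 = 3*31 + 5, so a_1 = 3.
  31 = 6*5 + 1, so a_2 = 6.
  5 = 5*1 + 0, so a_3 = 5.
so x = [4; 3, 6, 5].
Convergents (p_i = a_i*p_{i-1} + p_{i-2}, q_i = a_i*q_{i-1} + q_{i-2} with p_{-2}=0, p_{-1}=1, q_{-2}=1, q_{-1}=0), until the denominator exceeds 12:
  i=0: a_0=4, p_0 = 4*1 + 0 = 4, q_0 = 4*0 + 1 = 1.
  i=1: a_1=3, p_1 = 3*4 + 1 = 13, q_1 = 3*1 + 0 = 3.
  i=2: a_2=6, p_2 = 6*13 + 4 = 82, q_2 = 6*3 + 1 = 19.
q_2 = 19 > 12, so the last convergent with denominator <= 12 is p_1/q_1 = 13/3.
The closest fraction with denominator <= 12 is either p_1/q_1 or the intermediate fraction (k*p_1 + p_0)/(k*q_1 + q_0) with the largest k >= 1 whose denominator stays <= 12; these approach x as k grows, and every other convergent or intermediate fraction in range is farther away.
Largest k: floor((12 - q_0)/q_1) = floor((12 - 1)/3) = 3.
That gives (3*13 + 4)/(3*3 + 1) = 43/10.
Compare the errors: |x - 13/3| = |423*3 - 13*98|/(98*3) = 5/294, and |x - 43/10| = |423*10 - 43*98|/(98*10) = 16/980.
Cross-multiplying, 16*294 = 4704 < 4900 = 5*980, so 16/980 is smaller: the intermediate fraction 43/10 is closer to x than 13/3.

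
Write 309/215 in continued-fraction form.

Run the Euclidean algorithm on 309 and 215; the successive quotients are the partial quotients a_0, a_1, ... (each step inverts the fractional part left over by the previous one):
  309 = 1*215 + 94, so a_0 = 1.
  215 = 2*94 + 27, so a_1 = 2.
  94 = 3*27 + 13, so a_2 = 3.
  27 = 2*13 + 1, so a_3 = 2.
  13 = 13*1 + 0, so a_4 = 13.
The remainder reaches 0 after 5 divisions, so the expansion has 5 partial quotients, read off in order.

[1; 2, 3, 2, 13]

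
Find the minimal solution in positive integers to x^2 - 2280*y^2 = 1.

(x, y) = (191, 4)

First expand sqrt(2280) as a continued fraction. With x_i = (sqrt(2280) + m_i)/d_i and (m_0, d_0) = (0, 1): a_0 = floor(sqrt(2280)) = 47, since 47^2 = 2209 <= 2280 < 2304 = 48^2.
Iterate m_{i+1} = d_i*a_i - m_i, d_{i+1} = (2280 - m_{i+1}^2)/d_i, a_{i+1} = floor((a_0 + m_{i+1})/d_{i+1}):
  m_1 = 1*47 - 0 = 47, d_1 = (2280 - 47^2)/1 = 71/1 = 71, a_1 = floor((47 + 47)/71) = 1.
  m_2 = 71*1 - 47 = 24, d_2 = (2280 - 24^2)/71 = 1704/71 = 24, a_2 = floor((47 + 24)/24) = 2.
  m_3 = 24*2 - 24 = 24, d_3 = (2280 - 24^2)/24 = 1704/24 = 71, a_3 = floor((47 + 24)/71) = 1.
  m_4 = 71*1 - 24 = 47, d_4 = (2280 - 47^2)/71 = 71/71 = 1, a_4 = floor((47 + 47)/1) = 94.
  m_5 = 1*94 - 47 = 47, d_5 = (2280 - 47^2)/1 = 71/1 = 71: (m_5, d_5) = (m_1, d_1) = (47, 71), so from here the quotients repeat a_1, ..., a_4; the period length is 4.
So sqrt(2280) = [47; (1, 2, 1, 94)] with period length k = 4.
k is even, so the fundamental solution of x^2 - 2280y^2 = 1 is (p_{k-1}, q_{k-1}) = (p_3, q_3); compute convergents through index 3.
Convergents (p_i = a_i*p_{i-1} + p_{i-2}, q_i = a_i*q_{i-1} + q_{i-2} with p_{-2}=0, p_{-1}=1, q_{-2}=1, q_{-1}=0):
  i=0: a_0=47, p_0 = 47*1 + 0 = 47, q_0 = 47*0 + 1 = 1.
  i=1: a_1=1, p_1 = 1*47 + 1 = 48, q_1 = 1*1 + 0 = 1.
  i=2: a_2=2, p_2 = 2*48 + 47 = 143, q_2 = 2*1 + 1 = 3.
  i=3: a_3=1, p_3 = 1*143 + 48 = 191, q_3 = 1*3 + 1 = 4.
Check: 191^2 - 2280*4^2 = 36481 - 36480 = 1, so (x, y) = (191, 4) solves the equation, and by the theorem it is the least positive solution.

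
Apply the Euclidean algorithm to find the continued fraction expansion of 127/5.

[25; 2, 2]

Run the Euclidean algorithm on 127 and 5; the successive quotients are the partial quotients a_0, a_1, ... (each step inverts the fractional part left over by the previous one):
  127 = 25*5 + 2, so a_0 = 25.
  5 = 2*2 + 1, so a_1 = 2.
  2 = 2*1 + 0, so a_2 = 2.
The remainder reaches 0 after 3 divisions, so the expansion has 3 partial quotients, read off in order.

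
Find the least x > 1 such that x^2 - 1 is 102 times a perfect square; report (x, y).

First expand sqrt(102) as a continued fraction. With x_i = (sqrt(102) + m_i)/d_i and (m_0, d_0) = (0, 1): a_0 = floor(sqrt(102)) = 10, since 10^2 = 100 <= 102 < 121 = 11^2.
Iterate m_{i+1} = d_i*a_i - m_i, d_{i+1} = (102 - m_{i+1}^2)/d_i, a_{i+1} = floor((a_0 + m_{i+1})/d_{i+1}):
  m_1 = 1*10 - 0 = 10, d_1 = (102 - 10^2)/1 = 2/1 = 2, a_1 = floor((10 + 10)/2) = 10.
  m_2 = 2*10 - 10 = 10, d_2 = (102 - 10^2)/2 = 2/2 = 1, a_2 = floor((10 + 10)/1) = 20.
  m_3 = 1*20 - 10 = 10, d_3 = (102 - 10^2)/1 = 2/1 = 2: (m_3, d_3) = (m_1, d_1) = (10, 2), so from here the quotients repeat a_1, a_2; the period length is 2.
So sqrt(102) = [10; (10, 20)] with period length k = 2.
k is even, so the fundamental solution of x^2 - 102y^2 = 1 is (p_{k-1}, q_{k-1}) = (p_1, q_1); compute convergents through index 1.
Convergents (p_i = a_i*p_{i-1} + p_{i-2}, q_i = a_i*q_{i-1} + q_{i-2} with p_{-2}=0, p_{-1}=1, q_{-2}=1, q_{-1}=0):
  i=0: a_0=10, p_0 = 10*1 + 0 = 10, q_0 = 10*0 + 1 = 1.
  i=1: a_1=10, p_1 = 10*10 + 1 = 101, q_1 = 10*1 + 0 = 10.
Check: 101^2 - 102*10^2 = 10201 - 10200 = 1, so (x, y) = (101, 10) solves the equation, and by the theorem it is the least positive solution.

(x, y) = (101, 10)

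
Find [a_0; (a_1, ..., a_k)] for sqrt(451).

[21; (4, 4, 2, 8, 21, 8, 2, 4, 4, 42)]

Write x_i = (sqrt(451) + m_i)/d_i with (m_0, d_0) = (0, 1). a_0 = floor(sqrt(451)) = 21, since 21^2 = 441 <= 451 < 484 = 22^2.
Iterate m_{i+1} = d_i*a_i - m_i, d_{i+1} = (451 - m_{i+1}^2)/d_i, a_{i+1} = floor((a_0 + m_{i+1})/d_{i+1}):
  m_1 = 1*21 - 0 = 21, d_1 = (451 - 21^2)/1 = 10/1 = 10, a_1 = floor((21 + 21)/10) = 4.
  m_2 = 10*4 - 21 = 19, d_2 = (451 - 19^2)/10 = 90/10 = 9, a_2 = floor((21 + 19)/9) = 4.
  m_3 = 9*4 - 19 = 17, d_3 = (451 - 17^2)/9 = 162/9 = 18, a_3 = floor((21 + 17)/18) = 2.
  m_4 = 18*2 - 17 = 19, d_4 = (451 - 19^2)/18 = 90/18 = 5, a_4 = floor((21 + 19)/5) = 8.
  m_5 = 5*8 - 19 = 21, d_5 = (451 - 21^2)/5 = 10/5 = 2, a_5 = floor((21 + 21)/2) = 21.
  m_6 = 2*21 - 21 = 21, d_6 = (451 - 21^2)/2 = 10/2 = 5, a_6 = floor((21 + 21)/5) = 8.
  m_7 = 5*8 - 21 = 19, d_7 = (451 - 19^2)/5 = 90/5 = 18, a_7 = floor((21 + 19)/18) = 2.
  m_8 = 18*2 - 19 = 17, d_8 = (451 - 17^2)/18 = 162/18 = 9, a_8 = floor((21 + 17)/9) = 4.
  m_9 = 9*4 - 17 = 19, d_9 = (451 - 19^2)/9 = 90/9 = 10, a_9 = floor((21 + 19)/10) = 4.
  m_10 = 10*4 - 19 = 21, d_10 = (451 - 21^2)/10 = 10/10 = 1, a_10 = floor((21 + 21)/1) = 42.
  m_11 = 1*42 - 21 = 21, d_11 = (451 - 21^2)/1 = 10/1 = 10: (m_11, d_11) = (m_1, d_1) = (21, 10), so from here the quotients repeat a_1, ..., a_10; the period length is 10.
Hence the expansion of sqrt(451) is a_0 = 21 followed by the repeating block 4, 4, 2, 8, 21, 8, 2, 4, 4, 42 (period 10).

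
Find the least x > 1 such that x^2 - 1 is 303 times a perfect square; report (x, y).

(x, y) = (2524, 145)

First expand sqrt(303) as a continued fraction. With x_i = (sqrt(303) + m_i)/d_i and (m_0, d_0) = (0, 1): a_0 = floor(sqrt(303)) = 17, since 17^2 = 289 <= 303 < 324 = 18^2.
Iterate m_{i+1} = d_i*a_i - m_i, d_{i+1} = (303 - m_{i+1}^2)/d_i, a_{i+1} = floor((a_0 + m_{i+1})/d_{i+1}):
  m_1 = 1*17 - 0 = 17, d_1 = (303 - 17^2)/1 = 14/1 = 14, a_1 = floor((17 + 17)/14) = 2.
  m_2 = 14*2 - 17 = 11, d_2 = (303 - 11^2)/14 = 182/14 = 13, a_2 = floor((17 + 11)/13) = 2.
  m_3 = 13*2 - 11 = 15, d_3 = (303 - 15^2)/13 = 78/13 = 6, a_3 = floor((17 + 15)/6) = 5.
  m_4 = 6*5 - 15 = 15, d_4 = (303 - 15^2)/6 = 78/6 = 13, a_4 = floor((17 + 15)/13) = 2.
  m_5 = 13*2 - 15 = 11, d_5 = (303 - 11^2)/13 = 182/13 = 14, a_5 = floor((17 + 11)/14) = 2.
  m_6 = 14*2 - 11 = 17, d_6 = (303 - 17^2)/14 = 14/14 = 1, a_6 = floor((17 + 17)/1) = 34.
  m_7 = 1*34 - 17 = 17, d_7 = (303 - 17^2)/1 = 14/1 = 14: (m_7, d_7) = (m_1, d_1) = (17, 14), so from here the quotients repeat a_1, ..., a_6; the period length is 6.
So sqrt(303) = [17; (2, 2, 5, 2, 2, 34)] with period length k = 6.
k is even, so the fundamental solution of x^2 - 303y^2 = 1 is (p_{k-1}, q_{k-1}) = (p_5, q_5); compute convergents through index 5.
Convergents (p_i = a_i*p_{i-1} + p_{i-2}, q_i = a_i*q_{i-1} + q_{i-2} with p_{-2}=0, p_{-1}=1, q_{-2}=1, q_{-1}=0):
  i=0: a_0=17, p_0 = 17*1 + 0 = 17, q_0 = 17*0 + 1 = 1.
  i=1: a_1=2, p_1 = 2*17 + 1 = 35, q_1 = 2*1 + 0 = 2.
  i=2: a_2=2, p_2 = 2*35 + 17 = 87, q_2 = 2*2 + 1 = 5.
  i=3: a_3=5, p_3 = 5*87 + 35 = 470, q_3 = 5*5 + 2 = 27.
  i=4: a_4=2, p_4 = 2*470 + 87 = 1027, q_4 = 2*27 + 5 = 59.
  i=5: a_5=2, p_5 = 2*1027 + 470 = 2524, q_5 = 2*59 + 27 = 145.
Check: 2524^2 - 303*145^2 = 6370576 - 6370575 = 1, so (x, y) = (2524, 145) solves the equation, and by the theorem it is the least positive solution.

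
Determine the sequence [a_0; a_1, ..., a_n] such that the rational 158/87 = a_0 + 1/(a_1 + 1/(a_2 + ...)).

Run the Euclidean algorithm on 158 and 87; the successive quotients are the partial quotients a_0, a_1, ... (each step inverts the fractional part left over by the previous one):
  158 = 1*87 + 71, so a_0 = 1.
  87 = 1*71 + 16, so a_1 = 1.
  71 = 4*16 + 7, so a_2 = 4.
  16 = 2*7 + 2, so a_3 = 2.
  7 = 3*2 + 1, so a_4 = 3.
  2 = 2*1 + 0, so a_5 = 2.
The remainder reaches 0 after 6 divisions, so the expansion has 6 partial quotients, read off in order.

[1; 1, 4, 2, 3, 2]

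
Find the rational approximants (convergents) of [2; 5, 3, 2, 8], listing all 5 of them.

2/1, 11/5, 35/16, 81/37, 683/312

Using the convergent recurrence p_i = a_i*p_{i-1} + p_{i-2}, q_i = a_i*q_{i-1} + q_{i-2} with p_{-2}=0, p_{-1}=1, q_{-2}=1, q_{-1}=0:
  i=0: a_0=2, p_0 = 2*1 + 0 = 2, q_0 = 2*0 + 1 = 1.
  i=1: a_1=5, p_1 = 5*2 + 1 = 11, q_1 = 5*1 + 0 = 5.
  i=2: a_2=3, p_2 = 3*11 + 2 = 35, q_2 = 3*5 + 1 = 16.
  i=3: a_3=2, p_3 = 2*35 + 11 = 81, q_3 = 2*16 + 5 = 37.
  i=4: a_4=8, p_4 = 8*81 + 35 = 683, q_4 = 8*37 + 16 = 312.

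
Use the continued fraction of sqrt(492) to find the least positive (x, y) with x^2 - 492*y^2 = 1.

First expand sqrt(492) as a continued fraction. With x_i = (sqrt(492) + m_i)/d_i and (m_0, d_0) = (0, 1): a_0 = floor(sqrt(492)) = 22, since 22^2 = 484 <= 492 < 529 = 23^2.
Iterate m_{i+1} = d_i*a_i - m_i, d_{i+1} = (492 - m_{i+1}^2)/d_i, a_{i+1} = floor((a_0 + m_{i+1})/d_{i+1}):
  m_1 = 1*22 - 0 = 22, d_1 = (492 - 22^2)/1 = 8/1 = 8, a_1 = floor((22 + 22)/8) = 5.
  m_2 = 8*5 - 22 = 18, d_2 = (492 - 18^2)/8 = 168/8 = 21, a_2 = floor((22 + 18)/21) = 1.
  m_3 = 21*1 - 18 = 3, d_3 = (492 - 3^2)/21 = 483/21 = 23, a_3 = floor((22 + 3)/23) = 1.
  m_4 = 23*1 - 3 = 20, d_4 = (492 - 20^2)/23 = 92/23 = 4, a_4 = floor((22 + 20)/4) = 10.
  m_5 = 4*10 - 20 = 20, d_5 = (492 - 20^2)/4 = 92/4 = 23, a_5 = floor((22 + 20)/23) = 1.
  m_6 = 23*1 - 20 = 3, d_6 = (492 - 3^2)/23 = 483/23 = 21, a_6 = floor((22 + 3)/21) = 1.
  m_7 = 21*1 - 3 = 18, d_7 = (492 - 18^2)/21 = 168/21 = 8, a_7 = floor((22 + 18)/8) = 5.
  m_8 = 8*5 - 18 = 22, d_8 = (492 - 22^2)/8 = 8/8 = 1, a_8 = floor((22 + 22)/1) = 44.
  m_9 = 1*44 - 22 = 22, d_9 = (492 - 22^2)/1 = 8/1 = 8: (m_9, d_9) = (m_1, d_1) = (22, 8), so from here the quotients repeat a_1, ..., a_8; the period length is 8.
So sqrt(492) = [22; (5, 1, 1, 10, 1, 1, 5, 44)] with period length k = 8.
k is even, so the fundamental solution of x^2 - 492y^2 = 1 is (p_{k-1}, q_{k-1}) = (p_7, q_7); compute convergents through index 7.
Convergents (p_i = a_i*p_{i-1} + p_{i-2}, q_i = a_i*q_{i-1} + q_{i-2} with p_{-2}=0, p_{-1}=1, q_{-2}=1, q_{-1}=0):
  i=0: a_0=22, p_0 = 22*1 + 0 = 22, q_0 = 22*0 + 1 = 1.
  i=1: a_1=5, p_1 = 5*22 + 1 = 111, q_1 = 5*1 + 0 = 5.
  i=2: a_2=1, p_2 = 1*111 + 22 = 133, q_2 = 1*5 + 1 = 6.
  i=3: a_3=1, p_3 = 1*133 + 111 = 244, q_3 = 1*6 + 5 = 11.
  i=4: a_4=10, p_4 = 10*244 + 133 = 2573, q_4 = 10*11 + 6 = 116.
  i=5: a_5=1, p_5 = 1*2573 + 244 = 2817, q_5 = 1*116 + 11 = 127.
  i=6: a_6=1, p_6 = 1*2817 + 2573 = 5390, q_6 = 1*127 + 116 = 243.
  i=7: a_7=5, p_7 = 5*5390 + 2817 = 29767, q_7 = 5*243 + 127 = 1342.
Check: 29767^2 - 492*1342^2 = 886074289 - 886074288 = 1, so (x, y) = (29767, 1342) solves the equation, and by the theorem it is the least positive solution.

(x, y) = (29767, 1342)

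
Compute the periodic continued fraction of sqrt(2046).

Write x_i = (sqrt(2046) + m_i)/d_i with (m_0, d_0) = (0, 1). a_0 = floor(sqrt(2046)) = 45, since 45^2 = 2025 <= 2046 < 2116 = 46^2.
Iterate m_{i+1} = d_i*a_i - m_i, d_{i+1} = (2046 - m_{i+1}^2)/d_i, a_{i+1} = floor((a_0 + m_{i+1})/d_{i+1}):
  m_1 = 1*45 - 0 = 45, d_1 = (2046 - 45^2)/1 = 21/1 = 21, a_1 = floor((45 + 45)/21) = 4.
  m_2 = 21*4 - 45 = 39, d_2 = (2046 - 39^2)/21 = 525/21 = 25, a_2 = floor((45 + 39)/25) = 3.
  m_3 = 25*3 - 39 = 36, d_3 = (2046 - 36^2)/25 = 750/25 = 30, a_3 = floor((45 + 36)/30) = 2.
  m_4 = 30*2 - 36 = 24, d_4 = (2046 - 24^2)/30 = 1470/30 = 49, a_4 = floor((45 + 24)/49) = 1.
  m_5 = 49*1 - 24 = 25, d_5 = (2046 - 25^2)/49 = 1421/49 = 29, a_5 = floor((45 + 25)/29) = 2.
  m_6 = 29*2 - 25 = 33, d_6 = (2046 - 33^2)/29 = 957/29 = 33, a_6 = floor((45 + 33)/33) = 2.
  m_7 = 33*2 - 33 = 33, d_7 = (2046 - 33^2)/33 = 957/33 = 29, a_7 = floor((45 + 33)/29) = 2.
  m_8 = 29*2 - 33 = 25, d_8 = (2046 - 25^2)/29 = 1421/29 = 49, a_8 = floor((45 + 25)/49) = 1.
  m_9 = 49*1 - 25 = 24, d_9 = (2046 - 24^2)/49 = 1470/49 = 30, a_9 = floor((45 + 24)/30) = 2.
  m_10 = 30*2 - 24 = 36, d_10 = (2046 - 36^2)/30 = 750/30 = 25, a_10 = floor((45 + 36)/25) = 3.
  m_11 = 25*3 - 36 = 39, d_11 = (2046 - 39^2)/25 = 525/25 = 21, a_11 = floor((45 + 39)/21) = 4.
  m_12 = 21*4 - 39 = 45, d_12 = (2046 - 45^2)/21 = 21/21 = 1, a_12 = floor((45 + 45)/1) = 90.
  m_13 = 1*90 - 45 = 45, d_13 = (2046 - 45^2)/1 = 21/1 = 21: (m_13, d_13) = (m_1, d_1) = (45, 21), so from here the quotients repeat a_1, ..., a_12; the period length is 12.
Hence the expansion of sqrt(2046) is a_0 = 45 followed by the repeating block 4, 3, 2, 1, 2, 2, 2, 1, 2, 3, 4, 90 (period 12).

[45; (4, 3, 2, 1, 2, 2, 2, 1, 2, 3, 4, 90)]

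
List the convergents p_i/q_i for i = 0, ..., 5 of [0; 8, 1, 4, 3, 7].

0/1, 1/8, 1/9, 5/44, 16/141, 117/1031

Using the convergent recurrence p_i = a_i*p_{i-1} + p_{i-2}, q_i = a_i*q_{i-1} + q_{i-2} with p_{-2}=0, p_{-1}=1, q_{-2}=1, q_{-1}=0:
  i=0: a_0=0, p_0 = 0*1 + 0 = 0, q_0 = 0*0 + 1 = 1.
  i=1: a_1=8, p_1 = 8*0 + 1 = 1, q_1 = 8*1 + 0 = 8.
  i=2: a_2=1, p_2 = 1*1 + 0 = 1, q_2 = 1*8 + 1 = 9.
  i=3: a_3=4, p_3 = 4*1 + 1 = 5, q_3 = 4*9 + 8 = 44.
  i=4: a_4=3, p_4 = 3*5 + 1 = 16, q_4 = 3*44 + 9 = 141.
  i=5: a_5=7, p_5 = 7*16 + 5 = 117, q_5 = 7*141 + 44 = 1031.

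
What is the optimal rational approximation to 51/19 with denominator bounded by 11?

27/10

Expand x = 51/19 as a continued fraction with the Euclidean algorithm:
  51 = 2*19 + 13, so a_0 = 2.
  19 = 1*13 + 6, so a_1 = 1.
  13 = 2*6 + 1, so a_2 = 2.
  6 = 6*1 + 0, so a_3 = 6.
so x = [2; 1, 2, 6].
Convergents (p_i = a_i*p_{i-1} + p_{i-2}, q_i = a_i*q_{i-1} + q_{i-2} with p_{-2}=0, p_{-1}=1, q_{-2}=1, q_{-1}=0), until the denominator exceeds 11:
  i=0: a_0=2, p_0 = 2*1 + 0 = 2, q_0 = 2*0 + 1 = 1.
  i=1: a_1=1, p_1 = 1*2 + 1 = 3, q_1 = 1*1 + 0 = 1.
  i=2: a_2=2, p_2 = 2*3 + 2 = 8, q_2 = 2*1 + 1 = 3.
  i=3: a_3=6, p_3 = 6*8 + 3 = 51, q_3 = 6*3 + 1 = 19.
q_3 = 19 > 11, so the last convergent with denominator <= 11 is p_2/q_2 = 8/3.
The closest fraction with denominator <= 11 is either p_2/q_2 or the intermediate fraction (k*p_2 + p_1)/(k*q_2 + q_1) with the largest k >= 1 whose denominator stays <= 11; these approach x as k grows, and every other convergent or intermediate fraction in range is farther away.
Largest k: floor((11 - q_1)/q_2) = floor((11 - 1)/3) = 3.
That gives (3*8 + 3)/(3*3 + 1) = 27/10.
Compare the errors: |x - 8/3| = |51*3 - 8*19|/(19*3) = 1/57, and |x - 27/10| = |51*10 - 27*19|/(19*10) = 3/190.
Cross-multiplying, 3*57 = 171 < 190 = 1*190, so 3/190 is smaller: the intermediate fraction 27/10 is closer to x than 8/3.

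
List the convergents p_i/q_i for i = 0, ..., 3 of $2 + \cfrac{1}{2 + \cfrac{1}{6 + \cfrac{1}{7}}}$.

2/1, 5/2, 32/13, 229/93

Using the convergent recurrence p_i = a_i*p_{i-1} + p_{i-2}, q_i = a_i*q_{i-1} + q_{i-2} with p_{-2}=0, p_{-1}=1, q_{-2}=1, q_{-1}=0:
  i=0: a_0=2, p_0 = 2*1 + 0 = 2, q_0 = 2*0 + 1 = 1.
  i=1: a_1=2, p_1 = 2*2 + 1 = 5, q_1 = 2*1 + 0 = 2.
  i=2: a_2=6, p_2 = 6*5 + 2 = 32, q_2 = 6*2 + 1 = 13.
  i=3: a_3=7, p_3 = 7*32 + 5 = 229, q_3 = 7*13 + 2 = 93.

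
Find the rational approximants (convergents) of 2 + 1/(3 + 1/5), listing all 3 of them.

Using the convergent recurrence p_i = a_i*p_{i-1} + p_{i-2}, q_i = a_i*q_{i-1} + q_{i-2} with p_{-2}=0, p_{-1}=1, q_{-2}=1, q_{-1}=0:
  i=0: a_0=2, p_0 = 2*1 + 0 = 2, q_0 = 2*0 + 1 = 1.
  i=1: a_1=3, p_1 = 3*2 + 1 = 7, q_1 = 3*1 + 0 = 3.
  i=2: a_2=5, p_2 = 5*7 + 2 = 37, q_2 = 5*3 + 1 = 16.

2/1, 7/3, 37/16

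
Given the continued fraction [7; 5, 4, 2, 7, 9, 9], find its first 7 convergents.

7/1, 36/5, 151/21, 338/47, 2517/350, 22991/3197, 209436/29123

Using the convergent recurrence p_i = a_i*p_{i-1} + p_{i-2}, q_i = a_i*q_{i-1} + q_{i-2} with p_{-2}=0, p_{-1}=1, q_{-2}=1, q_{-1}=0:
  i=0: a_0=7, p_0 = 7*1 + 0 = 7, q_0 = 7*0 + 1 = 1.
  i=1: a_1=5, p_1 = 5*7 + 1 = 36, q_1 = 5*1 + 0 = 5.
  i=2: a_2=4, p_2 = 4*36 + 7 = 151, q_2 = 4*5 + 1 = 21.
  i=3: a_3=2, p_3 = 2*151 + 36 = 338, q_3 = 2*21 + 5 = 47.
  i=4: a_4=7, p_4 = 7*338 + 151 = 2517, q_4 = 7*47 + 21 = 350.
  i=5: a_5=9, p_5 = 9*2517 + 338 = 22991, q_5 = 9*350 + 47 = 3197.
  i=6: a_6=9, p_6 = 9*22991 + 2517 = 209436, q_6 = 9*3197 + 350 = 29123.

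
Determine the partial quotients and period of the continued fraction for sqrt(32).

Write x_i = (sqrt(32) + m_i)/d_i with (m_0, d_0) = (0, 1). a_0 = floor(sqrt(32)) = 5, since 5^2 = 25 <= 32 < 36 = 6^2.
Iterate m_{i+1} = d_i*a_i - m_i, d_{i+1} = (32 - m_{i+1}^2)/d_i, a_{i+1} = floor((a_0 + m_{i+1})/d_{i+1}):
  m_1 = 1*5 - 0 = 5, d_1 = (32 - 5^2)/1 = 7/1 = 7, a_1 = floor((5 + 5)/7) = 1.
  m_2 = 7*1 - 5 = 2, d_2 = (32 - 2^2)/7 = 28/7 = 4, a_2 = floor((5 + 2)/4) = 1.
  m_3 = 4*1 - 2 = 2, d_3 = (32 - 2^2)/4 = 28/4 = 7, a_3 = floor((5 + 2)/7) = 1.
  m_4 = 7*1 - 2 = 5, d_4 = (32 - 5^2)/7 = 7/7 = 1, a_4 = floor((5 + 5)/1) = 10.
  m_5 = 1*10 - 5 = 5, d_5 = (32 - 5^2)/1 = 7/1 = 7: (m_5, d_5) = (m_1, d_1) = (5, 7), so from here the quotients repeat a_1, ..., a_4; the period length is 4.
Hence the expansion of sqrt(32) is a_0 = 5 followed by the repeating block 1, 1, 1, 10 (period 4).

[5; (1, 1, 1, 10)]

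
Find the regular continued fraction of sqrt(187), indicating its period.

[13; (1, 2, 13, 2, 1, 26)]

Write x_i = (sqrt(187) + m_i)/d_i with (m_0, d_0) = (0, 1). a_0 = floor(sqrt(187)) = 13, since 13^2 = 169 <= 187 < 196 = 14^2.
Iterate m_{i+1} = d_i*a_i - m_i, d_{i+1} = (187 - m_{i+1}^2)/d_i, a_{i+1} = floor((a_0 + m_{i+1})/d_{i+1}):
  m_1 = 1*13 - 0 = 13, d_1 = (187 - 13^2)/1 = 18/1 = 18, a_1 = floor((13 + 13)/18) = 1.
  m_2 = 18*1 - 13 = 5, d_2 = (187 - 5^2)/18 = 162/18 = 9, a_2 = floor((13 + 5)/9) = 2.
  m_3 = 9*2 - 5 = 13, d_3 = (187 - 13^2)/9 = 18/9 = 2, a_3 = floor((13 + 13)/2) = 13.
  m_4 = 2*13 - 13 = 13, d_4 = (187 - 13^2)/2 = 18/2 = 9, a_4 = floor((13 + 13)/9) = 2.
  m_5 = 9*2 - 13 = 5, d_5 = (187 - 5^2)/9 = 162/9 = 18, a_5 = floor((13 + 5)/18) = 1.
  m_6 = 18*1 - 5 = 13, d_6 = (187 - 13^2)/18 = 18/18 = 1, a_6 = floor((13 + 13)/1) = 26.
  m_7 = 1*26 - 13 = 13, d_7 = (187 - 13^2)/1 = 18/1 = 18: (m_7, d_7) = (m_1, d_1) = (13, 18), so from here the quotients repeat a_1, ..., a_6; the period length is 6.
Hence the expansion of sqrt(187) is a_0 = 13 followed by the repeating block 1, 2, 13, 2, 1, 26 (period 6).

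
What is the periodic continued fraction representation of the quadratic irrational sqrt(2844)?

[53; (3, 26, 3, 106)]

Write x_i = (sqrt(2844) + m_i)/d_i with (m_0, d_0) = (0, 1). a_0 = floor(sqrt(2844)) = 53, since 53^2 = 2809 <= 2844 < 2916 = 54^2.
Iterate m_{i+1} = d_i*a_i - m_i, d_{i+1} = (2844 - m_{i+1}^2)/d_i, a_{i+1} = floor((a_0 + m_{i+1})/d_{i+1}):
  m_1 = 1*53 - 0 = 53, d_1 = (2844 - 53^2)/1 = 35/1 = 35, a_1 = floor((53 + 53)/35) = 3.
  m_2 = 35*3 - 53 = 52, d_2 = (2844 - 52^2)/35 = 140/35 = 4, a_2 = floor((53 + 52)/4) = 26.
  m_3 = 4*26 - 52 = 52, d_3 = (2844 - 52^2)/4 = 140/4 = 35, a_3 = floor((53 + 52)/35) = 3.
  m_4 = 35*3 - 52 = 53, d_4 = (2844 - 53^2)/35 = 35/35 = 1, a_4 = floor((53 + 53)/1) = 106.
  m_5 = 1*106 - 53 = 53, d_5 = (2844 - 53^2)/1 = 35/1 = 35: (m_5, d_5) = (m_1, d_1) = (53, 35), so from here the quotients repeat a_1, ..., a_4; the period length is 4.
Hence the expansion of sqrt(2844) is a_0 = 53 followed by the repeating block 3, 26, 3, 106 (period 4).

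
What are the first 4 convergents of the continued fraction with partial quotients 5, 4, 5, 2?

5/1, 21/4, 110/21, 241/46

Using the convergent recurrence p_i = a_i*p_{i-1} + p_{i-2}, q_i = a_i*q_{i-1} + q_{i-2} with p_{-2}=0, p_{-1}=1, q_{-2}=1, q_{-1}=0:
  i=0: a_0=5, p_0 = 5*1 + 0 = 5, q_0 = 5*0 + 1 = 1.
  i=1: a_1=4, p_1 = 4*5 + 1 = 21, q_1 = 4*1 + 0 = 4.
  i=2: a_2=5, p_2 = 5*21 + 5 = 110, q_2 = 5*4 + 1 = 21.
  i=3: a_3=2, p_3 = 2*110 + 21 = 241, q_3 = 2*21 + 4 = 46.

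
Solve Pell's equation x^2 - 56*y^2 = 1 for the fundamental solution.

(x, y) = (15, 2)

First expand sqrt(56) as a continued fraction. With x_i = (sqrt(56) + m_i)/d_i and (m_0, d_0) = (0, 1): a_0 = floor(sqrt(56)) = 7, since 7^2 = 49 <= 56 < 64 = 8^2.
Iterate m_{i+1} = d_i*a_i - m_i, d_{i+1} = (56 - m_{i+1}^2)/d_i, a_{i+1} = floor((a_0 + m_{i+1})/d_{i+1}):
  m_1 = 1*7 - 0 = 7, d_1 = (56 - 7^2)/1 = 7/1 = 7, a_1 = floor((7 + 7)/7) = 2.
  m_2 = 7*2 - 7 = 7, d_2 = (56 - 7^2)/7 = 7/7 = 1, a_2 = floor((7 + 7)/1) = 14.
  m_3 = 1*14 - 7 = 7, d_3 = (56 - 7^2)/1 = 7/1 = 7: (m_3, d_3) = (m_1, d_1) = (7, 7), so from here the quotients repeat a_1, a_2; the period length is 2.
So sqrt(56) = [7; (2, 14)] with period length k = 2.
k is even, so the fundamental solution of x^2 - 56y^2 = 1 is (p_{k-1}, q_{k-1}) = (p_1, q_1); compute convergents through index 1.
Convergents (p_i = a_i*p_{i-1} + p_{i-2}, q_i = a_i*q_{i-1} + q_{i-2} with p_{-2}=0, p_{-1}=1, q_{-2}=1, q_{-1}=0):
  i=0: a_0=7, p_0 = 7*1 + 0 = 7, q_0 = 7*0 + 1 = 1.
  i=1: a_1=2, p_1 = 2*7 + 1 = 15, q_1 = 2*1 + 0 = 2.
Check: 15^2 - 56*2^2 = 225 - 224 = 1, so (x, y) = (15, 2) solves the equation, and by the theorem it is the least positive solution.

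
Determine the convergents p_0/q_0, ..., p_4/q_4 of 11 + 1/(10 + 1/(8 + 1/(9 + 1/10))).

Using the convergent recurrence p_i = a_i*p_{i-1} + p_{i-2}, q_i = a_i*q_{i-1} + q_{i-2} with p_{-2}=0, p_{-1}=1, q_{-2}=1, q_{-1}=0:
  i=0: a_0=11, p_0 = 11*1 + 0 = 11, q_0 = 11*0 + 1 = 1.
  i=1: a_1=10, p_1 = 10*11 + 1 = 111, q_1 = 10*1 + 0 = 10.
  i=2: a_2=8, p_2 = 8*111 + 11 = 899, q_2 = 8*10 + 1 = 81.
  i=3: a_3=9, p_3 = 9*899 + 111 = 8202, q_3 = 9*81 + 10 = 739.
  i=4: a_4=10, p_4 = 10*8202 + 899 = 82919, q_4 = 10*739 + 81 = 7471.

11/1, 111/10, 899/81, 8202/739, 82919/7471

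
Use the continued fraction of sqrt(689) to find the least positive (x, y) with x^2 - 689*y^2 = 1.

First expand sqrt(689) as a continued fraction. With x_i = (sqrt(689) + m_i)/d_i and (m_0, d_0) = (0, 1): a_0 = floor(sqrt(689)) = 26, since 26^2 = 676 <= 689 < 729 = 27^2.
Iterate m_{i+1} = d_i*a_i - m_i, d_{i+1} = (689 - m_{i+1}^2)/d_i, a_{i+1} = floor((a_0 + m_{i+1})/d_{i+1}):
  m_1 = 1*26 - 0 = 26, d_1 = (689 - 26^2)/1 = 13/1 = 13, a_1 = floor((26 + 26)/13) = 4.
  m_2 = 13*4 - 26 = 26, d_2 = (689 - 26^2)/13 = 13/13 = 1, a_2 = floor((26 + 26)/1) = 52.
  m_3 = 1*52 - 26 = 26, d_3 = (689 - 26^2)/1 = 13/1 = 13: (m_3, d_3) = (m_1, d_1) = (26, 13), so from here the quotients repeat a_1, a_2; the period length is 2.
So sqrt(689) = [26; (4, 52)] with period length k = 2.
k is even, so the fundamental solution of x^2 - 689y^2 = 1 is (p_{k-1}, q_{k-1}) = (p_1, q_1); compute convergents through index 1.
Convergents (p_i = a_i*p_{i-1} + p_{i-2}, q_i = a_i*q_{i-1} + q_{i-2} with p_{-2}=0, p_{-1}=1, q_{-2}=1, q_{-1}=0):
  i=0: a_0=26, p_0 = 26*1 + 0 = 26, q_0 = 26*0 + 1 = 1.
  i=1: a_1=4, p_1 = 4*26 + 1 = 105, q_1 = 4*1 + 0 = 4.
Check: 105^2 - 689*4^2 = 11025 - 11024 = 1, so (x, y) = (105, 4) solves the equation, and by the theorem it is the least positive solution.

(x, y) = (105, 4)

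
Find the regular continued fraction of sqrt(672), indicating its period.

Write x_i = (sqrt(672) + m_i)/d_i with (m_0, d_0) = (0, 1). a_0 = floor(sqrt(672)) = 25, since 25^2 = 625 <= 672 < 676 = 26^2.
Iterate m_{i+1} = d_i*a_i - m_i, d_{i+1} = (672 - m_{i+1}^2)/d_i, a_{i+1} = floor((a_0 + m_{i+1})/d_{i+1}):
  m_1 = 1*25 - 0 = 25, d_1 = (672 - 25^2)/1 = 47/1 = 47, a_1 = floor((25 + 25)/47) = 1.
  m_2 = 47*1 - 25 = 22, d_2 = (672 - 22^2)/47 = 188/47 = 4, a_2 = floor((25 + 22)/4) = 11.
  m_3 = 4*11 - 22 = 22, d_3 = (672 - 22^2)/4 = 188/4 = 47, a_3 = floor((25 + 22)/47) = 1.
  m_4 = 47*1 - 22 = 25, d_4 = (672 - 25^2)/47 = 47/47 = 1, a_4 = floor((25 + 25)/1) = 50.
  m_5 = 1*50 - 25 = 25, d_5 = (672 - 25^2)/1 = 47/1 = 47: (m_5, d_5) = (m_1, d_1) = (25, 47), so from here the quotients repeat a_1, ..., a_4; the period length is 4.
Hence the expansion of sqrt(672) is a_0 = 25 followed by the repeating block 1, 11, 1, 50 (period 4).

[25; (1, 11, 1, 50)]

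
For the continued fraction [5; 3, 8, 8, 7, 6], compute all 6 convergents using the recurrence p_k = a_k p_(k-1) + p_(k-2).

5/1, 16/3, 133/25, 1080/203, 7693/1446, 47238/8879

Using the convergent recurrence p_i = a_i*p_{i-1} + p_{i-2}, q_i = a_i*q_{i-1} + q_{i-2} with p_{-2}=0, p_{-1}=1, q_{-2}=1, q_{-1}=0:
  i=0: a_0=5, p_0 = 5*1 + 0 = 5, q_0 = 5*0 + 1 = 1.
  i=1: a_1=3, p_1 = 3*5 + 1 = 16, q_1 = 3*1 + 0 = 3.
  i=2: a_2=8, p_2 = 8*16 + 5 = 133, q_2 = 8*3 + 1 = 25.
  i=3: a_3=8, p_3 = 8*133 + 16 = 1080, q_3 = 8*25 + 3 = 203.
  i=4: a_4=7, p_4 = 7*1080 + 133 = 7693, q_4 = 7*203 + 25 = 1446.
  i=5: a_5=6, p_5 = 6*7693 + 1080 = 47238, q_5 = 6*1446 + 203 = 8879.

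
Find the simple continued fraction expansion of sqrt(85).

[9; (4, 1, 1, 4, 18)]

Write x_i = (sqrt(85) + m_i)/d_i with (m_0, d_0) = (0, 1). a_0 = floor(sqrt(85)) = 9, since 9^2 = 81 <= 85 < 100 = 10^2.
Iterate m_{i+1} = d_i*a_i - m_i, d_{i+1} = (85 - m_{i+1}^2)/d_i, a_{i+1} = floor((a_0 + m_{i+1})/d_{i+1}):
  m_1 = 1*9 - 0 = 9, d_1 = (85 - 9^2)/1 = 4/1 = 4, a_1 = floor((9 + 9)/4) = 4.
  m_2 = 4*4 - 9 = 7, d_2 = (85 - 7^2)/4 = 36/4 = 9, a_2 = floor((9 + 7)/9) = 1.
  m_3 = 9*1 - 7 = 2, d_3 = (85 - 2^2)/9 = 81/9 = 9, a_3 = floor((9 + 2)/9) = 1.
  m_4 = 9*1 - 2 = 7, d_4 = (85 - 7^2)/9 = 36/9 = 4, a_4 = floor((9 + 7)/4) = 4.
  m_5 = 4*4 - 7 = 9, d_5 = (85 - 9^2)/4 = 4/4 = 1, a_5 = floor((9 + 9)/1) = 18.
  m_6 = 1*18 - 9 = 9, d_6 = (85 - 9^2)/1 = 4/1 = 4: (m_6, d_6) = (m_1, d_1) = (9, 4), so from here the quotients repeat a_1, ..., a_5; the period length is 5.
Hence the expansion of sqrt(85) is a_0 = 9 followed by the repeating block 4, 1, 1, 4, 18 (period 5).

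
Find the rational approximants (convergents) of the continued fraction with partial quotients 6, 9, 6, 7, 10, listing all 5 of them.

Using the convergent recurrence p_i = a_i*p_{i-1} + p_{i-2}, q_i = a_i*q_{i-1} + q_{i-2} with p_{-2}=0, p_{-1}=1, q_{-2}=1, q_{-1}=0:
  i=0: a_0=6, p_0 = 6*1 + 0 = 6, q_0 = 6*0 + 1 = 1.
  i=1: a_1=9, p_1 = 9*6 + 1 = 55, q_1 = 9*1 + 0 = 9.
  i=2: a_2=6, p_2 = 6*55 + 6 = 336, q_2 = 6*9 + 1 = 55.
  i=3: a_3=7, p_3 = 7*336 + 55 = 2407, q_3 = 7*55 + 9 = 394.
  i=4: a_4=10, p_4 = 10*2407 + 336 = 24406, q_4 = 10*394 + 55 = 3995.

6/1, 55/9, 336/55, 2407/394, 24406/3995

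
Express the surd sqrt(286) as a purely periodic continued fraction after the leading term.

Write x_i = (sqrt(286) + m_i)/d_i with (m_0, d_0) = (0, 1). a_0 = floor(sqrt(286)) = 16, since 16^2 = 256 <= 286 < 289 = 17^2.
Iterate m_{i+1} = d_i*a_i - m_i, d_{i+1} = (286 - m_{i+1}^2)/d_i, a_{i+1} = floor((a_0 + m_{i+1})/d_{i+1}):
  m_1 = 1*16 - 0 = 16, d_1 = (286 - 16^2)/1 = 30/1 = 30, a_1 = floor((16 + 16)/30) = 1.
  m_2 = 30*1 - 16 = 14, d_2 = (286 - 14^2)/30 = 90/30 = 3, a_2 = floor((16 + 14)/3) = 10.
  m_3 = 3*10 - 14 = 16, d_3 = (286 - 16^2)/3 = 30/3 = 10, a_3 = floor((16 + 16)/10) = 3.
  m_4 = 10*3 - 16 = 14, d_4 = (286 - 14^2)/10 = 90/10 = 9, a_4 = floor((16 + 14)/9) = 3.
  m_5 = 9*3 - 14 = 13, d_5 = (286 - 13^2)/9 = 117/9 = 13, a_5 = floor((16 + 13)/13) = 2.
  m_6 = 13*2 - 13 = 13, d_6 = (286 - 13^2)/13 = 117/13 = 9, a_6 = floor((16 + 13)/9) = 3.
  m_7 = 9*3 - 13 = 14, d_7 = (286 - 14^2)/9 = 90/9 = 10, a_7 = floor((16 + 14)/10) = 3.
  m_8 = 10*3 - 14 = 16, d_8 = (286 - 16^2)/10 = 30/10 = 3, a_8 = floor((16 + 16)/3) = 10.
  m_9 = 3*10 - 16 = 14, d_9 = (286 - 14^2)/3 = 90/3 = 30, a_9 = floor((16 + 14)/30) = 1.
  m_10 = 30*1 - 14 = 16, d_10 = (286 - 16^2)/30 = 30/30 = 1, a_10 = floor((16 + 16)/1) = 32.
  m_11 = 1*32 - 16 = 16, d_11 = (286 - 16^2)/1 = 30/1 = 30: (m_11, d_11) = (m_1, d_1) = (16, 30), so from here the quotients repeat a_1, ..., a_10; the period length is 10.
Hence the expansion of sqrt(286) is a_0 = 16 followed by the repeating block 1, 10, 3, 3, 2, 3, 3, 10, 1, 32 (period 10).

[16; (1, 10, 3, 3, 2, 3, 3, 10, 1, 32)]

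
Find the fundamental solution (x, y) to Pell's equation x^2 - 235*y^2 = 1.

(x, y) = (46, 3)

First expand sqrt(235) as a continued fraction. With x_i = (sqrt(235) + m_i)/d_i and (m_0, d_0) = (0, 1): a_0 = floor(sqrt(235)) = 15, since 15^2 = 225 <= 235 < 256 = 16^2.
Iterate m_{i+1} = d_i*a_i - m_i, d_{i+1} = (235 - m_{i+1}^2)/d_i, a_{i+1} = floor((a_0 + m_{i+1})/d_{i+1}):
  m_1 = 1*15 - 0 = 15, d_1 = (235 - 15^2)/1 = 10/1 = 10, a_1 = floor((15 + 15)/10) = 3.
  m_2 = 10*3 - 15 = 15, d_2 = (235 - 15^2)/10 = 10/10 = 1, a_2 = floor((15 + 15)/1) = 30.
  m_3 = 1*30 - 15 = 15, d_3 = (235 - 15^2)/1 = 10/1 = 10: (m_3, d_3) = (m_1, d_1) = (15, 10), so from here the quotients repeat a_1, a_2; the period length is 2.
So sqrt(235) = [15; (3, 30)] with period length k = 2.
k is even, so the fundamental solution of x^2 - 235y^2 = 1 is (p_{k-1}, q_{k-1}) = (p_1, q_1); compute convergents through index 1.
Convergents (p_i = a_i*p_{i-1} + p_{i-2}, q_i = a_i*q_{i-1} + q_{i-2} with p_{-2}=0, p_{-1}=1, q_{-2}=1, q_{-1}=0):
  i=0: a_0=15, p_0 = 15*1 + 0 = 15, q_0 = 15*0 + 1 = 1.
  i=1: a_1=3, p_1 = 3*15 + 1 = 46, q_1 = 3*1 + 0 = 3.
Check: 46^2 - 235*3^2 = 2116 - 2115 = 1, so (x, y) = (46, 3) solves the equation, and by the theorem it is the least positive solution.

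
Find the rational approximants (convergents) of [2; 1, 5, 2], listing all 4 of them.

Using the convergent recurrence p_i = a_i*p_{i-1} + p_{i-2}, q_i = a_i*q_{i-1} + q_{i-2} with p_{-2}=0, p_{-1}=1, q_{-2}=1, q_{-1}=0:
  i=0: a_0=2, p_0 = 2*1 + 0 = 2, q_0 = 2*0 + 1 = 1.
  i=1: a_1=1, p_1 = 1*2 + 1 = 3, q_1 = 1*1 + 0 = 1.
  i=2: a_2=5, p_2 = 5*3 + 2 = 17, q_2 = 5*1 + 1 = 6.
  i=3: a_3=2, p_3 = 2*17 + 3 = 37, q_3 = 2*6 + 1 = 13.

2/1, 3/1, 17/6, 37/13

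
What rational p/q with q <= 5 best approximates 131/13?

10/1

Expand x = 131/13 as a continued fraction with the Euclidean algorithm:
  131 = 10*13 + 1, so a_0 = 10.
  13 = 13*1 + 0, so a_1 = 13.
so x = [10; 13].
Convergents (p_i = a_i*p_{i-1} + p_{i-2}, q_i = a_i*q_{i-1} + q_{i-2} with p_{-2}=0, p_{-1}=1, q_{-2}=1, q_{-1}=0), until the denominator exceeds 5:
  i=0: a_0=10, p_0 = 10*1 + 0 = 10, q_0 = 10*0 + 1 = 1.
  i=1: a_1=13, p_1 = 13*10 + 1 = 131, q_1 = 13*1 + 0 = 13.
q_1 = 13 > 5, so the last convergent with denominator <= 5 is p_0/q_0 = 10/1.
The closest fraction with denominator <= 5 is either p_0/q_0 or the intermediate fraction (k*p_0 + p_{-1})/(k*q_0 + q_{-1}) with the largest k >= 1 whose denominator stays <= 5; these approach x as k grows, and every other convergent or intermediate fraction in range is farther away.
Largest k: floor((5 - q_{-1})/q_0) = floor((5 - 0)/1) = 5 (using the seeds p_{-1} = 1, q_{-1} = 0).
That gives (5*10 + 1)/(5*1 + 0) = 51/5.
Compare the errors: |x - 10/1| = |131*1 - 10*13|/(13*1) = 1/13, and |x - 51/5| = |131*5 - 51*13|/(13*5) = 8/65.
Cross-multiplying, 1*65 = 65 < 104 = 8*13, so 1/13 is smaller: the convergent 10/1 is closer to x than 51/5.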